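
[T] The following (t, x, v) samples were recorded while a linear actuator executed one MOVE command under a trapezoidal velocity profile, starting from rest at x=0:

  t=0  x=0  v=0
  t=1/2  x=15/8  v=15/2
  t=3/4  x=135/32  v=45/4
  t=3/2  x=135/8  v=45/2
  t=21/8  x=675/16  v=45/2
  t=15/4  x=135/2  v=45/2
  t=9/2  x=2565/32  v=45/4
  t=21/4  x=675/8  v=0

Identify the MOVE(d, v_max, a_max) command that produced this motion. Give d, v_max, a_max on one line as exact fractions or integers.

final state: t=21/4, x=675/8, v=0 → d = 675/8
a_max = (15/2−0)/(1/2−0) = 15
max v = 45/2 over t∈[3/2,15/4] → v_max = 45/2
check: 45/2·(3/2+9/4) = 675/8 ✓

d=675/8 v_max=45/2 a_max=15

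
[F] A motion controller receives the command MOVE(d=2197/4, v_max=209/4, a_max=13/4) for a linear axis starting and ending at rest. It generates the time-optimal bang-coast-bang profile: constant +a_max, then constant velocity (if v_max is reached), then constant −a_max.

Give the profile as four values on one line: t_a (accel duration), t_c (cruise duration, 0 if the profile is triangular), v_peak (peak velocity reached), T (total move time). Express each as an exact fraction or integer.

t_a=13 t_c=0 v_peak=169/4 T=26

(v_max)²/a_max = (209/4)²/(13/4) = 43681/52
2197/4 < 43681/52 ⇒ no cruise
v_peak = √(2197/4·13/4) = √(28561/16) = 169/4
t_a = (169/4)/(13/4) = 13; t_c = 0
T = 2·13 = 26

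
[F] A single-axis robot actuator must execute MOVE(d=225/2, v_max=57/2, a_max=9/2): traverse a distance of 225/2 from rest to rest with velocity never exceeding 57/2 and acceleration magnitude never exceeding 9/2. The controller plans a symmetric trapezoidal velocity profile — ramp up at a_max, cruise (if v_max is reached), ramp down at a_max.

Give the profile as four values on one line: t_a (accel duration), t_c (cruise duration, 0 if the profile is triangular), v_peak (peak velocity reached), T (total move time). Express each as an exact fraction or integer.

t_a=5 t_c=0 v_peak=45/2 T=10

(v_max)²/a_max = (57/2)²/(9/2) = 361/2
225/2 < 361/2 ⇒ no cruise
v_peak = √(225/2·9/2) = √(2025/4) = 45/2
t_a = (45/2)/(9/2) = 5; t_c = 0
T = 2·5 = 10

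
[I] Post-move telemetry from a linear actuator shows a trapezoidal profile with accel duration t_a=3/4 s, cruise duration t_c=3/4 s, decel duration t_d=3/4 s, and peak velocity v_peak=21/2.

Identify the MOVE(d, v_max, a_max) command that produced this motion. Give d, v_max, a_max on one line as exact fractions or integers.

a_max = (21/2)/(3/4) = 14
d_a = ½·21/2·3/4 = 63/16; d_c = 21/2·3/4 = 63/8
d = 2·63/16 + 63/8 = 63/4
t_c = 3/4 > 0 so v_max = 21/2

d=63/4 v_max=21/2 a_max=14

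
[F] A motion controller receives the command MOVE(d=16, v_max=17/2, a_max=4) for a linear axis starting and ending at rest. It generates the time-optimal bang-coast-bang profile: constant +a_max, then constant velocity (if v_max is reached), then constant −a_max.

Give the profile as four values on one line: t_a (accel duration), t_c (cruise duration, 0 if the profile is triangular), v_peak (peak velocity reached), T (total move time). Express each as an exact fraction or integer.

vₘ²/aₘ = (17/2)²/4 = 289/16
16 < 289/16 ⇒ no cruise
v_peak = √(16·4) = √64 = 8
t_a = 8/4 = 2; t_c = 0
T = 2·2 = 4

t_a=2 t_c=0 v_peak=8 T=4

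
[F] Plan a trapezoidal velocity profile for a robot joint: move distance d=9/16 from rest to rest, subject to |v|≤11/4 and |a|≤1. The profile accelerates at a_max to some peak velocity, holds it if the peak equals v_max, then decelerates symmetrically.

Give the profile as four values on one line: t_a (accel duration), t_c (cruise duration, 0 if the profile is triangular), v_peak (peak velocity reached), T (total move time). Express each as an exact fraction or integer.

vₘ²/aₘ = (11/4)²/1 = 121/16
9/16 < 121/16 so t_c = 0
v_peak = √(9/16·1) = √(9/16) = 3/4
t_a = (3/4)/1 = 3/4; t_c = 0
T = 2·3/4 = 3/2

t_a=3/4 t_c=0 v_peak=3/4 T=3/2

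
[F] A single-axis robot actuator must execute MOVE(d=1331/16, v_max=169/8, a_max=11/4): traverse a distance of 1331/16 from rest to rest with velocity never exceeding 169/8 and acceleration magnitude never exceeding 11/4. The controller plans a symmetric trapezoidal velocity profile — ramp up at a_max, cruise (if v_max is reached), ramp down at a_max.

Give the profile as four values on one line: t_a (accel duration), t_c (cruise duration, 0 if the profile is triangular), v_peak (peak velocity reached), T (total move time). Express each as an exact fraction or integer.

t_a=11/2 t_c=0 v_peak=121/8 T=11

vₘ²/aₘ = (169/8)²/(11/4) = 28561/176
1331/16 < 28561/176 ⇒ no cruise
v_peak = √(1331/16·11/4) = √(14641/64) = 121/8
t_a = (121/8)/(11/4) = 11/2; t_c = 0
T = 2·11/2 = 11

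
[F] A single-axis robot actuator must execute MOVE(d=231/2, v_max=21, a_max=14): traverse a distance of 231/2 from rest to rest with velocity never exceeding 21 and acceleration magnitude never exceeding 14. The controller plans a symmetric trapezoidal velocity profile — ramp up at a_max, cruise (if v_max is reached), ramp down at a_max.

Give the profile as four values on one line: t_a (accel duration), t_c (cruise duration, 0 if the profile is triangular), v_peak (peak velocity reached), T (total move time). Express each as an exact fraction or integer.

v_max²/a_max = 21²/14 = 63/2
231/2 ≥ 63/2 so v_max reached
t_a = 21/14 = 3/2; v_peak = 21
d_cruise = 231/2 − 63/2 = 84; t_c = 84/21 = 4
T = 2·3/2 + 4 = 7

t_a=3/2 t_c=4 v_peak=21 T=7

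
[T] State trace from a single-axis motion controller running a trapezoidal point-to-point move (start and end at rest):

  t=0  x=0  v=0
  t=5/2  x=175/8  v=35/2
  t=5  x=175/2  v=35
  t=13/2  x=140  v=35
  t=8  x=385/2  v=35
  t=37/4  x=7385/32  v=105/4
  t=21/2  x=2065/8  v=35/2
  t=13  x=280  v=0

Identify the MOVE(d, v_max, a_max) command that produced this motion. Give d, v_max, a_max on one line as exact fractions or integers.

final state: t=13, x=280, v=0 → d = 280
a_max = (35/2−0)/(5/2−0) = 7
max v = 35 over t∈[5,8] → v_max = 35
check: 35·(5+3) = 280 ✓

d=280 v_max=35 a_max=7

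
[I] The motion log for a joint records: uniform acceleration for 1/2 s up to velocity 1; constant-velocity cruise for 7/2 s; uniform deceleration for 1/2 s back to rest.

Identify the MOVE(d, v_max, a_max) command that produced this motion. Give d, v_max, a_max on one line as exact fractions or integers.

a_max = 1/(1/2) = 2
d_a = ½·1·1/2 = 1/4; d_c = 1·7/2 = 7/2
d = 2·1/4 + 7/2 = 4
t_c = 7/2 > 0 so v_max = 1

d=4 v_max=1 a_max=2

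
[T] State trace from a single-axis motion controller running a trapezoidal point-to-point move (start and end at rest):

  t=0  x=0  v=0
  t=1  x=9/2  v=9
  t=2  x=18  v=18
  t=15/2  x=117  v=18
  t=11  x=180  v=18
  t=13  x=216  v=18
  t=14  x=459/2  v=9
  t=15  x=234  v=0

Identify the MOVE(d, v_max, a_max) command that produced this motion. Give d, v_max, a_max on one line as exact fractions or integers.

d=234 v_max=18 a_max=9

final state: t=15, x=234, v=0 → d = 234
a_max = (9−0)/(1−0) = 9
max v = 18 over t∈[2,13] → v_max = 18
check: 18·(2+11) = 234 ✓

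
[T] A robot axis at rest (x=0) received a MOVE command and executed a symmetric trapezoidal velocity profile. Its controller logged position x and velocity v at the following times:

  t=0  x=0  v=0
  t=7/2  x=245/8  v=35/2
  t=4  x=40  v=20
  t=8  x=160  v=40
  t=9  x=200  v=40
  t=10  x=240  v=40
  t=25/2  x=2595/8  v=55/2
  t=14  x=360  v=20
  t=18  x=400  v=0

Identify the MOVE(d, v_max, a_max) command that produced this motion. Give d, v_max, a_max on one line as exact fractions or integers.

final state: t=18, x=400, v=0 → d = 400
a_max = (35/2−0)/(7/2−0) = 5
max v = 40 over t∈[8,10] → v_max = 40
check: 40·(8+2) = 400 ✓

d=400 v_max=40 a_max=5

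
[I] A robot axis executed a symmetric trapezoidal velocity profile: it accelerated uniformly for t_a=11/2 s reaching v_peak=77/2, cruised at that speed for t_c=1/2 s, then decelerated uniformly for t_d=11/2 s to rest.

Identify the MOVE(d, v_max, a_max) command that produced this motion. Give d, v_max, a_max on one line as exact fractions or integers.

d=231 v_max=77/2 a_max=7

a_max = (77/2)/(11/2) = 7
d_a = ½·77/2·11/2 = 847/8; d_c = 77/2·1/2 = 77/4
d = 2·847/8 + 77/4 = 231
t_c = 1/2 > 0 → v_max = v_peak = 77/2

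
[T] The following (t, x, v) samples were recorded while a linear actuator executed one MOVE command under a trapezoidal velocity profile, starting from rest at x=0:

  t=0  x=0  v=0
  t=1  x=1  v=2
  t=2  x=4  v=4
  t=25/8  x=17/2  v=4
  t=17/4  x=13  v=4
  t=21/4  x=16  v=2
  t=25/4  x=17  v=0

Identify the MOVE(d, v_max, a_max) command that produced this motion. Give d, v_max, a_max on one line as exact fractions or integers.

d=17 v_max=4 a_max=2

final state: t=25/4, x=17, v=0 → d = 17
a_max = (2−0)/(1−0) = 2
max v = 4 over t∈[2,17/4] → v_max = 4
check: 4·(2+9/4) = 17 ✓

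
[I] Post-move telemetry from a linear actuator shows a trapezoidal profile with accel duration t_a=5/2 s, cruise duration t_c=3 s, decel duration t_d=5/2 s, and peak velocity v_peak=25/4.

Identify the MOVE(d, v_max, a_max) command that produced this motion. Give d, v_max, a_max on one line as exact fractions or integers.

a_max = (25/4)/(5/2) = 5/2
d_a = ½·25/4·5/2 = 125/16; d_c = 25/4·3 = 75/4
d = 2·125/16 + 75/4 = 275/8
t_c = 3 > 0 ⇒ limit active, v_max = 25/4

d=275/8 v_max=25/4 a_max=5/2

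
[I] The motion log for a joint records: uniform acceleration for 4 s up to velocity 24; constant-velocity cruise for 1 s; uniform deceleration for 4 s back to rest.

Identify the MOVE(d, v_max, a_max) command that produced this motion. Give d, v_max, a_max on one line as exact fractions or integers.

d=120 v_max=24 a_max=6

a_max = 24/4 = 6
d_a = ½·24·4 = 48; d_c = 24·1 = 24
d = 2·48 + 24 = 120
t_c = 1 > 0 ⇒ limit active, v_max = 24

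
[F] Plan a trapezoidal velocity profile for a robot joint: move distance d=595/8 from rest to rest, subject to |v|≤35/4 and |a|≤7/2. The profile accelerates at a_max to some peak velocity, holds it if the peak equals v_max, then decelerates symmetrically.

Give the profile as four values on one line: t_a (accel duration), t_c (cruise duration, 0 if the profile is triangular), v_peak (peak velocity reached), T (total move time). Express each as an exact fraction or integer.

t_a=5/2 t_c=6 v_peak=35/4 T=11

vₘ²/aₘ = (35/4)²/(7/2) = 175/8
595/8 ≥ 175/8 so v_max reached
t_a = (35/4)/(7/2) = 5/2; v_peak = 35/4
d_cruise = 595/8 − 175/8 = 105/2; t_c = (105/2)/(35/4) = 6
T = 2·5/2 + 6 = 11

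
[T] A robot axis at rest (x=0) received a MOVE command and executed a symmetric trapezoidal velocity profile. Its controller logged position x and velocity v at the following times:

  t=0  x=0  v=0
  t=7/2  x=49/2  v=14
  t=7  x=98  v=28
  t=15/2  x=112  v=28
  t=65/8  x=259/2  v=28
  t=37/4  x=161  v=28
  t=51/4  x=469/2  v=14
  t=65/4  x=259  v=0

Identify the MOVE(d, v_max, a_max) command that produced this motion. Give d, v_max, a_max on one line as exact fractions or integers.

d=259 v_max=28 a_max=4

final state: t=65/4, x=259, v=0 → d = 259
a_max = (14−0)/(7/2−0) = 4
max v = 28 over t∈[7,37/4] → v_max = 28
check: 28·(7+9/4) = 259 ✓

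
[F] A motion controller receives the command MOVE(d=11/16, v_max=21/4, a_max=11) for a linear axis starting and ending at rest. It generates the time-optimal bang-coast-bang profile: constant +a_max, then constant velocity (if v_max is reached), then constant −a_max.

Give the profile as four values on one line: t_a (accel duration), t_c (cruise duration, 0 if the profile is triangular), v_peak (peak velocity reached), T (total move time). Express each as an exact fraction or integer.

v_max²/a_max = (21/4)²/11 = 441/176
11/16 < 441/176 so t_c = 0
v_peak = √(11/16·11) = √(121/16) = 11/4
t_a = (11/4)/11 = 1/4; t_c = 0
T = 2·1/4 = 1/2

t_a=1/4 t_c=0 v_peak=11/4 T=1/2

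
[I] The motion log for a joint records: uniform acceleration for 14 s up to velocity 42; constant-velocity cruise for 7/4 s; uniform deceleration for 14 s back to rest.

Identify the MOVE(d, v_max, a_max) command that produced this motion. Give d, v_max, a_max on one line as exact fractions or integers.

a_max = 42/14 = 3
d_a = ½·42·14 = 294; d_c = 42·7/4 = 147/2
d = 2·294 + 147/2 = 1323/2
t_c = 7/4 > 0 so v_max = 42

d=1323/2 v_max=42 a_max=3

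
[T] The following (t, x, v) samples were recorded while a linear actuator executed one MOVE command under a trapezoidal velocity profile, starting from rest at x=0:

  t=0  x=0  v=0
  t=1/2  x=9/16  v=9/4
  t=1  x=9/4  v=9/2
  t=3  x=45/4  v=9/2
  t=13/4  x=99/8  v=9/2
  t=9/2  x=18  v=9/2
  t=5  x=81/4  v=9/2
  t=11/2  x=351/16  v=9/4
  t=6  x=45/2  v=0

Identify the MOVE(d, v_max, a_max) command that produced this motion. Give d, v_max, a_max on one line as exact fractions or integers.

d=45/2 v_max=9/2 a_max=9/2

final state: t=6, x=45/2, v=0 → d = 45/2
a_max = (9/4−0)/(1/2−0) = 9/2
max v = 9/2 over t∈[1,5] → v_max = 9/2
check: 9/2·(1+4) = 45/2 ✓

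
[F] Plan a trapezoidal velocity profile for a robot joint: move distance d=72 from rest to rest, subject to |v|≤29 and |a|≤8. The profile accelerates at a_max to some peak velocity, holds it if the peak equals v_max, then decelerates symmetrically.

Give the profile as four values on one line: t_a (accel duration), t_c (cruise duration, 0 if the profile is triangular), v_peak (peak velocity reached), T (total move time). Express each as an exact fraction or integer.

(v_max)²/a_max = 29²/8 = 841/8
72 < 841/8 so t_c = 0
v_peak = √(72·8) = √576 = 24
t_a = 24/8 = 3; t_c = 0
T = 2·3 = 6

t_a=3 t_c=0 v_peak=24 T=6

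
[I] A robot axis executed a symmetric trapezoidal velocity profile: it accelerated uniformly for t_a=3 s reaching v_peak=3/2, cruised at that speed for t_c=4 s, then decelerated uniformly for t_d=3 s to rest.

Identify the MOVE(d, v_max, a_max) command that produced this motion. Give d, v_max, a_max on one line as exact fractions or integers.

a_max = (3/2)/3 = 1/2
d_a = ½·3/2·3 = 9/4; d_c = 3/2·4 = 6
d = 2·9/4 + 6 = 21/2
t_c = 4 > 0 → v_max = v_peak = 3/2

d=21/2 v_max=3/2 a_max=1/2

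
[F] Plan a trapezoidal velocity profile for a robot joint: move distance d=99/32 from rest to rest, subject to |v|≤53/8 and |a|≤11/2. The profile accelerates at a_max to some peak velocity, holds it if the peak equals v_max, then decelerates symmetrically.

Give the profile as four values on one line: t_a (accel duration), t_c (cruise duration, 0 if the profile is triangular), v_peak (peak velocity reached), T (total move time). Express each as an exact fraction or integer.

vₘ²/aₘ = (53/8)²/(11/2) = 2809/352
99/32 < 2809/352 ⇒ no cruise
v_peak = √(99/32·11/2) = √(1089/64) = 33/8
t_a = (33/8)/(11/2) = 3/4; t_c = 0
T = 2·3/4 = 3/2

t_a=3/4 t_c=0 v_peak=33/8 T=3/2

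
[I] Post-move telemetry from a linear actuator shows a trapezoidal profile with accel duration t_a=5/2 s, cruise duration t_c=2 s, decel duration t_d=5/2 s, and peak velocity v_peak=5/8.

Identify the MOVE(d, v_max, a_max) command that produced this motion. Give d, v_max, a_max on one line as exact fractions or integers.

a_max = (5/8)/(5/2) = 1/4
d_a = ½·5/8·5/2 = 25/32; d_c = 5/8·2 = 5/4
d = 2·25/32 + 5/4 = 45/16
t_c = 2 > 0 ⇒ limit active, v_max = 5/8

d=45/16 v_max=5/8 a_max=1/4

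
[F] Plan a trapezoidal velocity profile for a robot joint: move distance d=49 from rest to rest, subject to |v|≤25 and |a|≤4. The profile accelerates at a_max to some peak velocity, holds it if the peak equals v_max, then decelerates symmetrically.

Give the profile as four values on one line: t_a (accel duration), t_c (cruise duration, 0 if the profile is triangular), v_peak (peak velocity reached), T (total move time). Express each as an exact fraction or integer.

(v_max)²/a_max = 25²/4 = 625/4
49 < 625/4 ⇒ no cruise
v_peak = √(49·4) = √196 = 14
t_a = 14/4 = 7/2; t_c = 0
T = 2·7/2 = 7

t_a=7/2 t_c=0 v_peak=14 T=7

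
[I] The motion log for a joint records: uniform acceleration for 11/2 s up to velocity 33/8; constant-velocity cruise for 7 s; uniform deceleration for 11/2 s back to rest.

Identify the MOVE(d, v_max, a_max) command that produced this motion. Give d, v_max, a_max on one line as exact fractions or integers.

d=825/16 v_max=33/8 a_max=3/4

a_max = (33/8)/(11/2) = 3/4
d_a = ½·33/8·11/2 = 363/32; d_c = 33/8·7 = 231/8
d = 2·363/32 + 231/8 = 825/16
t_c = 7 > 0 ⇒ limit active, v_max = 33/8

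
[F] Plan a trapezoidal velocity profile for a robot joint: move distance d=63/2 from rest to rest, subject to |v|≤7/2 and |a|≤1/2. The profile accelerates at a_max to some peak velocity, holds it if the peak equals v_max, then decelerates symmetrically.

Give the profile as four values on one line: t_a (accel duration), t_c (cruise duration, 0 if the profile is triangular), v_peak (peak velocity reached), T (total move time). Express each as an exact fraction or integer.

t_a=7 t_c=2 v_peak=7/2 T=16

vₘ²/aₘ = (7/2)²/(1/2) = 49/2
63/2 ≥ 49/2 so v_max reached
t_a = (7/2)/(1/2) = 7; v_peak = 7/2
d_cruise = 63/2 − 49/2 = 7; t_c = 7/(7/2) = 2
T = 2·7 + 2 = 16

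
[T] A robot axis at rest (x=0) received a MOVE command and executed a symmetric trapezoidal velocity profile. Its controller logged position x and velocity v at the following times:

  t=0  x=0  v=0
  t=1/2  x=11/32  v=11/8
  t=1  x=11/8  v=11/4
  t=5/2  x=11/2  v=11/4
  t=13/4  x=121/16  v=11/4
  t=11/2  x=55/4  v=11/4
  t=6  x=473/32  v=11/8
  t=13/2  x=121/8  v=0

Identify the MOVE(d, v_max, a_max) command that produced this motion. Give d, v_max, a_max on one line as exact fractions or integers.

final state: t=13/2, x=121/8, v=0 → d = 121/8
a_max = (11/8−0)/(1/2−0) = 11/4
max v = 11/4 over t∈[1,11/2] → v_max = 11/4
check: 11/4·(1+9/2) = 121/8 ✓

d=121/8 v_max=11/4 a_max=11/4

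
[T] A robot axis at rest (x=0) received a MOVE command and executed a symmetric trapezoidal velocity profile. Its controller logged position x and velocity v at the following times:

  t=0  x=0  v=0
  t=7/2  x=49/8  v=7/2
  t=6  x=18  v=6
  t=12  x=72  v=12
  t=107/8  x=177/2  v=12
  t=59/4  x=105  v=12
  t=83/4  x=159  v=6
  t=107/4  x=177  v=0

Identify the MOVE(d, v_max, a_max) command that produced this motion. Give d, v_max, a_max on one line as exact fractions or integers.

final state: t=107/4, x=177, v=0 → d = 177
a_max = (7/2−0)/(7/2−0) = 1
max v = 12 over t∈[12,59/4] → v_max = 12
check: 12·(12+11/4) = 177 ✓

d=177 v_max=12 a_max=1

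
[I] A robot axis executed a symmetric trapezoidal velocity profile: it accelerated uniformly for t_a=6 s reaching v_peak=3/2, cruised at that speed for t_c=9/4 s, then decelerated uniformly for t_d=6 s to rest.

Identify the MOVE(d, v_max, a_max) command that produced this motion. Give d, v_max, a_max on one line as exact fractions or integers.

a_max = (3/2)/6 = 1/4
d_a = ½·3/2·6 = 9/2; d_c = 3/2·9/4 = 27/8
d = 2·9/2 + 27/8 = 99/8
t_c = 9/4 > 0 so v_max = 3/2

d=99/8 v_max=3/2 a_max=1/4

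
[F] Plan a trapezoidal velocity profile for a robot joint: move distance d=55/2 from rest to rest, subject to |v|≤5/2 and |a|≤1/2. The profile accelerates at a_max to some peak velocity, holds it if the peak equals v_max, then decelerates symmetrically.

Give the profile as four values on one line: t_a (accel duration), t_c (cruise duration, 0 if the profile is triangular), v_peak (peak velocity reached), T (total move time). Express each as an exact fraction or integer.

v_max²/a_max = (5/2)²/(1/2) = 25/2
55/2 ≥ 25/2 ⇒ cruise phase
t_a = (5/2)/(1/2) = 5; v_peak = 5/2
d_cruise = 55/2 − 25/2 = 15; t_c = 15/(5/2) = 6
T = 2·5 + 6 = 16

t_a=5 t_c=6 v_peak=5/2 T=16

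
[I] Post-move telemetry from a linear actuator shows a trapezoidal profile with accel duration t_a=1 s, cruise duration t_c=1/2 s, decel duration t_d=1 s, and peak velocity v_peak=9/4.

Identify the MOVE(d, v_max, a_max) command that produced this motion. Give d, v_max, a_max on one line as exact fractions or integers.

d=27/8 v_max=9/4 a_max=9/4

a_max = (9/4)/1 = 9/4
d_a = ½·9/4·1 = 9/8; d_c = 9/4·1/2 = 9/8
d = 2·9/8 + 9/8 = 27/8
t_c = 1/2 > 0 so v_max = 9/4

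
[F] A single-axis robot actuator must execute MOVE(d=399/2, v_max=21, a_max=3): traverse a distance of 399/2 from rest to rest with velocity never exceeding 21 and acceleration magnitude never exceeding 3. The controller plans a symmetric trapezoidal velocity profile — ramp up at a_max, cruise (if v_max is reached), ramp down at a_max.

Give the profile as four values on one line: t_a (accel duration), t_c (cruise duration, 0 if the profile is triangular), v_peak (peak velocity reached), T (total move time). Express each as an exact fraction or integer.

t_a=7 t_c=5/2 v_peak=21 T=33/2

(v_max)²/a_max = 21²/3 = 147
399/2 ≥ 147 so v_max reached
t_a = 21/3 = 7; v_peak = 21
d_cruise = 399/2 − 147 = 105/2; t_c = (105/2)/21 = 5/2
T = 2·7 + 5/2 = 33/2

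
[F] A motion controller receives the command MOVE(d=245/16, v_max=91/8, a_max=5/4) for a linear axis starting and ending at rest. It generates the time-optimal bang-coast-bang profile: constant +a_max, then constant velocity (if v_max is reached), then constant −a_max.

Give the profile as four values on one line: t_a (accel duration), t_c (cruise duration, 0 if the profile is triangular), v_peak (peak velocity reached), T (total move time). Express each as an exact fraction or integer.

vₘ²/aₘ = (91/8)²/(5/4) = 8281/80
245/16 < 8281/80 → triangular
v_peak = √(245/16·5/4) = √(1225/64) = 35/8
t_a = (35/8)/(5/4) = 7/2; t_c = 0
T = 2·7/2 = 7

t_a=7/2 t_c=0 v_peak=35/8 T=7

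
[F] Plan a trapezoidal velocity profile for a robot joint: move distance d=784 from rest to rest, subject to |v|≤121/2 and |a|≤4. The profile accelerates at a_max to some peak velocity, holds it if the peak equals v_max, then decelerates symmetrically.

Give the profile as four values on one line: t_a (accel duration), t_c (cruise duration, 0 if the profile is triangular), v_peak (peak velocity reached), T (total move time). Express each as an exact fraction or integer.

t_a=14 t_c=0 v_peak=56 T=28

vₘ²/aₘ = (121/2)²/4 = 14641/16
784 < 14641/16 ⇒ no cruise
v_peak = √(784·4) = √3136 = 56
t_a = 56/4 = 14; t_c = 0
T = 2·14 = 28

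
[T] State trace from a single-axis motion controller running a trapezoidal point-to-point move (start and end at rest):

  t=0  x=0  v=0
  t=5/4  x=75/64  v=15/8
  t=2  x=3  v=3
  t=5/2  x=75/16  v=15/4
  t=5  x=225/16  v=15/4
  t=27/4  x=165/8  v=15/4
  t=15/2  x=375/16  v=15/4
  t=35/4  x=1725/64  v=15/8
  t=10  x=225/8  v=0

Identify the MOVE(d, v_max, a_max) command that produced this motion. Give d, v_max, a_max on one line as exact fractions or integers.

d=225/8 v_max=15/4 a_max=3/2

final state: t=10, x=225/8, v=0 → d = 225/8
a_max = (15/8−0)/(5/4−0) = 3/2
max v = 15/4 over t∈[5/2,15/2] → v_max = 15/4
check: 15/4·(5/2+5) = 225/8 ✓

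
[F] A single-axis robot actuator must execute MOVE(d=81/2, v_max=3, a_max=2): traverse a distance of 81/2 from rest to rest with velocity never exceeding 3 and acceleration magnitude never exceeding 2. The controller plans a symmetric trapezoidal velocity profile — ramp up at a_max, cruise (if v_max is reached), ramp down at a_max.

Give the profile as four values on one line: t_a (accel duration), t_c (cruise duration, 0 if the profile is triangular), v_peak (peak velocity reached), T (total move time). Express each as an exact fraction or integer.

t_a=3/2 t_c=12 v_peak=3 T=15

vₘ²/aₘ = 3²/2 = 9/2
81/2 ≥ 9/2 ⇒ cruise phase
t_a = 3/2; v_peak = 3
d_cruise = 81/2 − 9/2 = 36; t_c = 36/3 = 12
T = 2·3/2 + 12 = 15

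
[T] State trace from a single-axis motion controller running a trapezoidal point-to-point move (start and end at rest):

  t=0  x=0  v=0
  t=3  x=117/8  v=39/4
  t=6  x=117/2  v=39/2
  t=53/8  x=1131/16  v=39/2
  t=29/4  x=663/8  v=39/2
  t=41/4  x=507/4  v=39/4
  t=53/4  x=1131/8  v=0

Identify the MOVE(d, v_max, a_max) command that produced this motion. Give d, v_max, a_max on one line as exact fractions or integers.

d=1131/8 v_max=39/2 a_max=13/4

final state: t=53/4, x=1131/8, v=0 → d = 1131/8
a_max = (39/4−0)/(3−0) = 13/4
max v = 39/2 over t∈[6,29/4] → v_max = 39/2
check: 39/2·(6+5/4) = 1131/8 ✓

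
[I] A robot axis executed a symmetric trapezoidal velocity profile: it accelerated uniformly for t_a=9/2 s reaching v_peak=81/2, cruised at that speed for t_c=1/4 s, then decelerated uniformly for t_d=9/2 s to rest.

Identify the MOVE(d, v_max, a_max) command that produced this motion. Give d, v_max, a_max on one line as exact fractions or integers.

a_max = (81/2)/(9/2) = 9
d_a = ½·81/2·9/2 = 729/8; d_c = 81/2·1/4 = 81/8
d = 2·729/8 + 81/8 = 1539/8
t_c = 1/4 > 0 ⇒ limit active, v_max = 81/2

d=1539/8 v_max=81/2 a_max=9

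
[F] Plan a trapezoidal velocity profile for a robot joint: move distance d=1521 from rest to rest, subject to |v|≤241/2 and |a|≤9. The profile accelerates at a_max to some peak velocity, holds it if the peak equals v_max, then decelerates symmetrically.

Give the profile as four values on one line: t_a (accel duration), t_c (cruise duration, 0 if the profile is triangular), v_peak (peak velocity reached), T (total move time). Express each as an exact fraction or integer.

vₘ²/aₘ = (241/2)²/9 = 58081/36
1521 < 58081/36 ⇒ no cruise
v_peak = √(1521·9) = √13689 = 117
t_a = 117/9 = 13; t_c = 0
T = 2·13 = 26

t_a=13 t_c=0 v_peak=117 T=26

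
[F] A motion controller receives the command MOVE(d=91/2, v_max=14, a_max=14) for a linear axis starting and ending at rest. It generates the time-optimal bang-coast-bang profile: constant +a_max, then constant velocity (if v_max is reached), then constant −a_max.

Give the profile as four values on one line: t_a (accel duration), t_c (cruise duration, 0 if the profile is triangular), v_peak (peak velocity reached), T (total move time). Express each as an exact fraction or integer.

t_a=1 t_c=9/4 v_peak=14 T=17/4

(v_max)²/a_max = 14²/14 = 14
91/2 ≥ 14 so v_max reached
t_a = 14/14 = 1; v_peak = 14
d_cruise = 91/2 − 14 = 63/2; t_c = (63/2)/14 = 9/4
T = 2·1 + 9/4 = 17/4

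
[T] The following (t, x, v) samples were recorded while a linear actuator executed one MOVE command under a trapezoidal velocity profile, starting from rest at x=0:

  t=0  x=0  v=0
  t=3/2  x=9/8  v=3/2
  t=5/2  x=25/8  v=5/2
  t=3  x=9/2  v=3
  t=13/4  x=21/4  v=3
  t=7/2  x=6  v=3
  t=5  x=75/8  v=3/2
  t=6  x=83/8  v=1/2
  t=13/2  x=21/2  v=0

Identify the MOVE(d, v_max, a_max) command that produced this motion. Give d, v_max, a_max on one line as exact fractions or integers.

d=21/2 v_max=3 a_max=1

final state: t=13/2, x=21/2, v=0 → d = 21/2
a_max = (3/2−0)/(3/2−0) = 1
max v = 3 over t∈[3,7/2] → v_max = 3
check: 3·(3+1/2) = 21/2 ✓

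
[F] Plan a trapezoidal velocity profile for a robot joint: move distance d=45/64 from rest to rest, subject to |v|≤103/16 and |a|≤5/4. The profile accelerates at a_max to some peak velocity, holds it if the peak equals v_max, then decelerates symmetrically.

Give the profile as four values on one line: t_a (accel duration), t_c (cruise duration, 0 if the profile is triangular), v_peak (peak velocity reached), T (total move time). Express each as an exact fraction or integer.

t_a=3/4 t_c=0 v_peak=15/16 T=3/2

vₘ²/aₘ = (103/16)²/(5/4) = 10609/320
45/64 < 10609/320 → triangular
v_peak = √(45/64·5/4) = √(225/256) = 15/16
t_a = (15/16)/(5/4) = 3/4; t_c = 0
T = 2·3/4 = 3/2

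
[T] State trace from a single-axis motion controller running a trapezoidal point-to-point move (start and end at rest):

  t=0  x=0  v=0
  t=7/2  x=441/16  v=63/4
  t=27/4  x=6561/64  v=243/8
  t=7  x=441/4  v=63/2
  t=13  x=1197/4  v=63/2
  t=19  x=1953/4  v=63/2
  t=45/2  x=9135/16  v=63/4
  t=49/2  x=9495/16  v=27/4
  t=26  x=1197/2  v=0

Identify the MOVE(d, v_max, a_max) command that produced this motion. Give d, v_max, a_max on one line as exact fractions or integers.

d=1197/2 v_max=63/2 a_max=9/2

final state: t=26, x=1197/2, v=0 → d = 1197/2
a_max = (63/4−0)/(7/2−0) = 9/2
max v = 63/2 over t∈[7,19] → v_max = 63/2
check: 63/2·(7+12) = 1197/2 ✓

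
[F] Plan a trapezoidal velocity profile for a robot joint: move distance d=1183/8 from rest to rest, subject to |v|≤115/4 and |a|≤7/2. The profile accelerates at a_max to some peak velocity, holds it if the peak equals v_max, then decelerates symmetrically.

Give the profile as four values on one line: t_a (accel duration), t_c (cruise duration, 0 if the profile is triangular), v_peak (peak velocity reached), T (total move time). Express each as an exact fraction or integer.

vₘ²/aₘ = (115/4)²/(7/2) = 13225/56
1183/8 < 13225/56 ⇒ no cruise
v_peak = √(1183/8·7/2) = √(8281/16) = 91/4
t_a = (91/4)/(7/2) = 13/2; t_c = 0
T = 2·13/2 = 13

t_a=13/2 t_c=0 v_peak=91/4 T=13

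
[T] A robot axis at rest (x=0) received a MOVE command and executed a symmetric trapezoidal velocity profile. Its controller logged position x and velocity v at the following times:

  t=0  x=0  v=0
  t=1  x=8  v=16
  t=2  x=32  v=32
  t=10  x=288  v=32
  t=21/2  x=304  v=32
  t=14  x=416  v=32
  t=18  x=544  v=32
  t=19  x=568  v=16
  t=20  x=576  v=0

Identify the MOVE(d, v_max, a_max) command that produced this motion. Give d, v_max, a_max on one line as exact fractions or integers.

d=576 v_max=32 a_max=16

final state: t=20, x=576, v=0 → d = 576
a_max = (16−0)/(1−0) = 16
max v = 32 over t∈[2,18] → v_max = 32
check: 32·(2+16) = 576 ✓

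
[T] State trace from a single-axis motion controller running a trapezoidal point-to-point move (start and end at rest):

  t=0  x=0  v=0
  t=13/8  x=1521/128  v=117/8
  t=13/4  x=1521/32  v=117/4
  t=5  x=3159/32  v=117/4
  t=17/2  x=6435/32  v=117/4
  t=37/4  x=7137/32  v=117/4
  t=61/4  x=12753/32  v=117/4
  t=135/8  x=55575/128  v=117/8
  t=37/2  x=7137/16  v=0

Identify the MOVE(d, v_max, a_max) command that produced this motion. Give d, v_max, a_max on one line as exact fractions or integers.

final state: t=37/2, x=7137/16, v=0 → d = 7137/16
a_max = (117/8−0)/(13/8−0) = 9
max v = 117/4 over t∈[13/4,61/4] → v_max = 117/4
check: 117/4·(13/4+12) = 7137/16 ✓

d=7137/16 v_max=117/4 a_max=9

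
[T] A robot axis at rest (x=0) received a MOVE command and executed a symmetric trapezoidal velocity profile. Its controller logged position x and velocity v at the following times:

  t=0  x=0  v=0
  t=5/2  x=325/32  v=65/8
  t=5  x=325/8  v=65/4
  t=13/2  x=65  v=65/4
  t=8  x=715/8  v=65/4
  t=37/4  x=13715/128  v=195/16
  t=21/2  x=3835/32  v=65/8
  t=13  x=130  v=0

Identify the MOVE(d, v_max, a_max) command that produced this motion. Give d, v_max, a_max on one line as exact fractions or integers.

d=130 v_max=65/4 a_max=13/4

final state: t=13, x=130, v=0 → d = 130
a_max = (65/8−0)/(5/2−0) = 13/4
max v = 65/4 over t∈[5,8] → v_max = 65/4
check: 65/4·(5+3) = 130 ✓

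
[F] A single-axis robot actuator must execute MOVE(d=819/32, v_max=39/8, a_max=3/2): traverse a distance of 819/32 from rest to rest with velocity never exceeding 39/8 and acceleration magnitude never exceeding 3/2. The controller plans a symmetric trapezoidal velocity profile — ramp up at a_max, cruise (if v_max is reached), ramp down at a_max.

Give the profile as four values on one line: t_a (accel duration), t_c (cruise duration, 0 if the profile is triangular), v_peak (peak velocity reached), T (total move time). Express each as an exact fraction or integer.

(v_max)²/a_max = (39/8)²/(3/2) = 507/32
819/32 ≥ 507/32 ⇒ cruise phase
t_a = (39/8)/(3/2) = 13/4; v_peak = 39/8
d_cruise = 819/32 − 507/32 = 39/4; t_c = (39/4)/(39/8) = 2
T = 2·13/4 + 2 = 17/2

t_a=13/4 t_c=2 v_peak=39/8 T=17/2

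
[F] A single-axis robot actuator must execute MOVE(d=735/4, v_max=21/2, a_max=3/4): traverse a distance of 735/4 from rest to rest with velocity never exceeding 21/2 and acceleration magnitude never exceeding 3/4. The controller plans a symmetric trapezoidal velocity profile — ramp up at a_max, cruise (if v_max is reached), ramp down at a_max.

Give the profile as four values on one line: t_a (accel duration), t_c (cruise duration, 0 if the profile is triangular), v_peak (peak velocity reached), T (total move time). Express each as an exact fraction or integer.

t_a=14 t_c=7/2 v_peak=21/2 T=63/2

v_max²/a_max = (21/2)²/(3/4) = 147
735/4 ≥ 147 ⇒ cruise phase
t_a = (21/2)/(3/4) = 14; v_peak = 21/2
d_cruise = 735/4 − 147 = 147/4; t_c = (147/4)/(21/2) = 7/2
T = 2·14 + 7/2 = 63/2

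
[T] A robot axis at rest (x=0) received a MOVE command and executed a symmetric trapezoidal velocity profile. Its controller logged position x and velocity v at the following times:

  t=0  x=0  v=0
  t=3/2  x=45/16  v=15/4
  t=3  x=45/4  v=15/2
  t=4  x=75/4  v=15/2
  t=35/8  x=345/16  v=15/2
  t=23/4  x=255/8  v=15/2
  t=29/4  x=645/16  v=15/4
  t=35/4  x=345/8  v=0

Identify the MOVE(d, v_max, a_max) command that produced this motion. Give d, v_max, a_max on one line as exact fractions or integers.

d=345/8 v_max=15/2 a_max=5/2

final state: t=35/4, x=345/8, v=0 → d = 345/8
a_max = (15/4−0)/(3/2−0) = 5/2
max v = 15/2 over t∈[3,23/4] → v_max = 15/2
check: 15/2·(3+11/4) = 345/8 ✓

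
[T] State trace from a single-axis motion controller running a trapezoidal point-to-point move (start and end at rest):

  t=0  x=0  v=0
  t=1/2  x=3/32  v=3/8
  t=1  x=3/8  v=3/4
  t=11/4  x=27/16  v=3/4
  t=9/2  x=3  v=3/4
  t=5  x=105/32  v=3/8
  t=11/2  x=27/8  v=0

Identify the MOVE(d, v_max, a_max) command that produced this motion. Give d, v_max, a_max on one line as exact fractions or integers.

final state: t=11/2, x=27/8, v=0 → d = 27/8
a_max = (3/8−0)/(1/2−0) = 3/4
max v = 3/4 over t∈[1,9/2] → v_max = 3/4
check: 3/4·(1+7/2) = 27/8 ✓

d=27/8 v_max=3/4 a_max=3/4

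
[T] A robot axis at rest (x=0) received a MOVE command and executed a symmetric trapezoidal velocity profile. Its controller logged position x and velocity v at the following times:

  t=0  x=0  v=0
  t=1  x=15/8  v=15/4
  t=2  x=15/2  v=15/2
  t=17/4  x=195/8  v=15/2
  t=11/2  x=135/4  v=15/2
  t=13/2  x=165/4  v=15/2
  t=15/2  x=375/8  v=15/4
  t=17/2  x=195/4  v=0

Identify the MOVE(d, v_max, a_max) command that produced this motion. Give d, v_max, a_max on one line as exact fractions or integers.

final state: t=17/2, x=195/4, v=0 → d = 195/4
a_max = (15/4−0)/(1−0) = 15/4
max v = 15/2 over t∈[2,13/2] → v_max = 15/2
check: 15/2·(2+9/2) = 195/4 ✓

d=195/4 v_max=15/2 a_max=15/4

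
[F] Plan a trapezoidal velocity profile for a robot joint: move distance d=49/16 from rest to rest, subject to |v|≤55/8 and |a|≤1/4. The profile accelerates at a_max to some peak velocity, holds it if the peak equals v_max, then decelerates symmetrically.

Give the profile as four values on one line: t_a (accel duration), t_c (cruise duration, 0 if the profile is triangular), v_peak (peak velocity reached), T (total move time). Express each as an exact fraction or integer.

t_a=7/2 t_c=0 v_peak=7/8 T=7

v_max²/a_max = (55/8)²/(1/4) = 3025/16
49/16 < 3025/16 so t_c = 0
v_peak = √(49/16·1/4) = √(49/64) = 7/8
t_a = (7/8)/(1/4) = 7/2; t_c = 0
T = 2·7/2 = 7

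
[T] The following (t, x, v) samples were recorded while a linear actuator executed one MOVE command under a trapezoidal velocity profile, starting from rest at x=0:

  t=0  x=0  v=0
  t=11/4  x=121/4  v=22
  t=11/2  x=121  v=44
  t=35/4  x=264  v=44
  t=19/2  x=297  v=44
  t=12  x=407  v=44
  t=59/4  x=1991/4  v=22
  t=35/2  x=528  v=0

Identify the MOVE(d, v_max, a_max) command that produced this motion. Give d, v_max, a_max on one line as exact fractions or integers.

d=528 v_max=44 a_max=8

final state: t=35/2, x=528, v=0 → d = 528
a_max = (22−0)/(11/4−0) = 8
max v = 44 over t∈[11/2,12] → v_max = 44
check: 44·(11/2+13/2) = 528 ✓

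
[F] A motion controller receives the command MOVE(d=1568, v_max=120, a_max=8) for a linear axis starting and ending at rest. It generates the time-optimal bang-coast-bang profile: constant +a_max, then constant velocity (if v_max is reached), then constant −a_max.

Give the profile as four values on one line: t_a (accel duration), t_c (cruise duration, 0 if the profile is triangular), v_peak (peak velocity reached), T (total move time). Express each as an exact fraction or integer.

v_max²/a_max = 120²/8 = 1800
1568 < 1800 → triangular
v_peak = √(1568·8) = √12544 = 112
t_a = 112/8 = 14; t_c = 0
T = 2·14 = 28

t_a=14 t_c=0 v_peak=112 T=28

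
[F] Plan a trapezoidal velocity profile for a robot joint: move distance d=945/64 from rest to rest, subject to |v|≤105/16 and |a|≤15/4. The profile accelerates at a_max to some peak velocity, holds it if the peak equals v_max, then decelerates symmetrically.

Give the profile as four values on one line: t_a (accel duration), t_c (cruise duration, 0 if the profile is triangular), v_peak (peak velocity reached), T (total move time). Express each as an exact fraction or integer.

v_max²/a_max = (105/16)²/(15/4) = 735/64
945/64 ≥ 735/64 ⇒ cruise phase
t_a = (105/16)/(15/4) = 7/4; v_peak = 105/16
d_cruise = 945/64 − 735/64 = 105/32; t_c = (105/32)/(105/16) = 1/2
T = 2·7/4 + 1/2 = 4

t_a=7/4 t_c=1/2 v_peak=105/16 T=4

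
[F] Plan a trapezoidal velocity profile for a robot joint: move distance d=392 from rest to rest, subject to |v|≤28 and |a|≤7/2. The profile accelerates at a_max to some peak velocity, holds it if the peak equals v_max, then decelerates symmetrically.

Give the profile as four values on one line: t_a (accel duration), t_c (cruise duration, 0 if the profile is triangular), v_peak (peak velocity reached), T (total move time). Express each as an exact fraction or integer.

(v_max)²/a_max = 28²/(7/2) = 224
392 ≥ 224 → trapezoidal
t_a = 28/(7/2) = 8; v_peak = 28
d_cruise = 392 − 224 = 168; t_c = 168/28 = 6
T = 2·8 + 6 = 22

t_a=8 t_c=6 v_peak=28 T=22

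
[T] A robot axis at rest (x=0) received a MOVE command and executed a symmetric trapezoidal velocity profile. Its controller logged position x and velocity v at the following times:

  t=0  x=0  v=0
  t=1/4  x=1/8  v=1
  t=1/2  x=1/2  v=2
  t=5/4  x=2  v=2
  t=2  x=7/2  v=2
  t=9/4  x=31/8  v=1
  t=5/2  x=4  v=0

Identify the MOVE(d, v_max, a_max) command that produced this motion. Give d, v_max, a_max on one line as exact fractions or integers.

d=4 v_max=2 a_max=4

final state: t=5/2, x=4, v=0 → d = 4
a_max = (1−0)/(1/4−0) = 4
max v = 2 over t∈[1/2,2] → v_max = 2
check: 2·(1/2+3/2) = 4 ✓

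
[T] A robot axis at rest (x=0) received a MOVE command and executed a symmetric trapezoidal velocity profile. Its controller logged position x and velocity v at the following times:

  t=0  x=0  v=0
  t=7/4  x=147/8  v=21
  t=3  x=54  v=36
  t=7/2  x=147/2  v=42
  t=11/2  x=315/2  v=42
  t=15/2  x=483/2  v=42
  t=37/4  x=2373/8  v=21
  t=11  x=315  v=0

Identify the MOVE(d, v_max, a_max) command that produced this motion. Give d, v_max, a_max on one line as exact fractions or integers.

final state: t=11, x=315, v=0 → d = 315
a_max = (21−0)/(7/4−0) = 12
max v = 42 over t∈[7/2,15/2] → v_max = 42
check: 42·(7/2+4) = 315 ✓

d=315 v_max=42 a_max=12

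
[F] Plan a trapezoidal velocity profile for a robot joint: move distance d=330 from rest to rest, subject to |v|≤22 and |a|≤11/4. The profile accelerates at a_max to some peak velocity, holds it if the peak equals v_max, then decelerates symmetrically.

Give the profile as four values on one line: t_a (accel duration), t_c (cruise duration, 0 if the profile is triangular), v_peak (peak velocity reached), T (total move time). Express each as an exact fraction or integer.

t_a=8 t_c=7 v_peak=22 T=23

v_max²/a_max = 22²/(11/4) = 176
330 ≥ 176 → trapezoidal
t_a = 22/(11/4) = 8; v_peak = 22
d_cruise = 330 − 176 = 154; t_c = 154/22 = 7
T = 2·8 + 7 = 23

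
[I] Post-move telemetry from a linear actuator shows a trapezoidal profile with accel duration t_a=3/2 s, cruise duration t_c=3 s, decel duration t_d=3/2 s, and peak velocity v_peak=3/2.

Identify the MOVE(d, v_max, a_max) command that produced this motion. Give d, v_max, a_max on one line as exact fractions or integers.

d=27/4 v_max=3/2 a_max=1

a_max = (3/2)/(3/2) = 1
d_a = ½·3/2·3/2 = 9/8; d_c = 3/2·3 = 9/2
d = 2·9/8 + 9/2 = 27/4
t_c = 3 > 0 → v_max = v_peak = 3/2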